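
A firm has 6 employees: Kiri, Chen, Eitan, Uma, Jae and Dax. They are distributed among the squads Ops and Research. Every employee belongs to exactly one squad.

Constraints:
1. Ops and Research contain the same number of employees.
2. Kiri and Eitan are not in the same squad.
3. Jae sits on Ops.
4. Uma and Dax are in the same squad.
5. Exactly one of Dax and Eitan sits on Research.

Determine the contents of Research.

Research = {Dax, Kiri, Uma}

From (3): Jae ∈ Ops.
Suppose Kiri ∉ Research: no assignment then satisfies all the clues, so Kiri ∈ Research.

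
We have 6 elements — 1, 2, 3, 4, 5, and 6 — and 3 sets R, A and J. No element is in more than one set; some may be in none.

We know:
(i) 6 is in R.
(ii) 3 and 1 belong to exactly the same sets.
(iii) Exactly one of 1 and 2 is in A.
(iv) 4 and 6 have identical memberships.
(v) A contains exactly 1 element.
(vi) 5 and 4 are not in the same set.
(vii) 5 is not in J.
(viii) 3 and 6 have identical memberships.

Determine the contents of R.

R = {1, 3, 4, 6}

From (i): 6 ∈ R.
From (vii): 5 ∉ J.
(iv): 4 matches 6: 4 ∈ R.
(vi): 5 ∉ R.
(viii): 3 matches 6: 3 ∈ R.
(ii): 1 matches 3: 1 ∈ R.
(iii) (exactly one): 2 ∈ A.
(v): A already has 1, so the rest are out.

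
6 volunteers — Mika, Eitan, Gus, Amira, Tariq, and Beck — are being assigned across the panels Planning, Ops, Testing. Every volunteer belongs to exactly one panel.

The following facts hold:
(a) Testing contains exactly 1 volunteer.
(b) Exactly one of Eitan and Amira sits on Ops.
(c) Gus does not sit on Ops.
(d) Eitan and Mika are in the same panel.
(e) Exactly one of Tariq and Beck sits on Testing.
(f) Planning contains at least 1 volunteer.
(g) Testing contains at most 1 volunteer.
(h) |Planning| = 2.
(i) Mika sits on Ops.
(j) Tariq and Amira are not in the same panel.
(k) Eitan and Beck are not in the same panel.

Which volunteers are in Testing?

Testing = {Beck}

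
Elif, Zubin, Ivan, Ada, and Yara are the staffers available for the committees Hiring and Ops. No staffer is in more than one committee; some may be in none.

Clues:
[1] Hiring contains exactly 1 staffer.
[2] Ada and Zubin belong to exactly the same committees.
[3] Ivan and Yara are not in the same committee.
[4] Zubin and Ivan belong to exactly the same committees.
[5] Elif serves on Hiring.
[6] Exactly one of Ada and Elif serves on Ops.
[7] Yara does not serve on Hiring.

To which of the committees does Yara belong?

From (5): Elif ∈ Hiring.
From (7): Yara ∉ Hiring.
(1): Hiring already has 1, so the rest are out.
(6) (exactly one): Ada ∈ Ops.
(2): Zubin matches Ada: Zubin ∈ Ops.
(4): Ivan matches Zubin: Ivan ∈ Ops.
(3): Yara ∉ Ops.

Yara: none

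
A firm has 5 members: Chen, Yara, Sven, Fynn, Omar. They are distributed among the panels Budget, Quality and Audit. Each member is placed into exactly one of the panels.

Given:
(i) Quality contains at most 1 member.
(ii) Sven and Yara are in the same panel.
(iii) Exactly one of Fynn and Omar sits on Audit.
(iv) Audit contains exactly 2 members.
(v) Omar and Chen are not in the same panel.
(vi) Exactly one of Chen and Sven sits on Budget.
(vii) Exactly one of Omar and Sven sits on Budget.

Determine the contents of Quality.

Quality = {Omar}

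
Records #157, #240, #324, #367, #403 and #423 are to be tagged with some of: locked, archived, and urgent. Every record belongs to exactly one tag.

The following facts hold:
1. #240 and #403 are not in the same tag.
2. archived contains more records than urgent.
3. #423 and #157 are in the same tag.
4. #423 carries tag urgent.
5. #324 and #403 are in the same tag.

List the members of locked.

locked = {#240}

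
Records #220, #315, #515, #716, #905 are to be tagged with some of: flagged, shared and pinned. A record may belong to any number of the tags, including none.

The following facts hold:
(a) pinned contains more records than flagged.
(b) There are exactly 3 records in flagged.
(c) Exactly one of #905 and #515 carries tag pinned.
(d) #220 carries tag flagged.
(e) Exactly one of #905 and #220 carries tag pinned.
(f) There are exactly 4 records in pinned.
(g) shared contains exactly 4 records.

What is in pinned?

pinned = {#220, #315, #515, #716}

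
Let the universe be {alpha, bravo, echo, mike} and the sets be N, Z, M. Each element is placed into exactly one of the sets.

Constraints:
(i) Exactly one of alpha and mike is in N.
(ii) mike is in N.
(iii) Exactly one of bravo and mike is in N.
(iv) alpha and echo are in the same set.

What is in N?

From (ii): mike ∈ N.
(i) (exactly one): alpha ∉ N.
(iii) (exactly one): bravo ∉ N.
(iv): echo matches alpha: echo ∉ N.

N = {mike}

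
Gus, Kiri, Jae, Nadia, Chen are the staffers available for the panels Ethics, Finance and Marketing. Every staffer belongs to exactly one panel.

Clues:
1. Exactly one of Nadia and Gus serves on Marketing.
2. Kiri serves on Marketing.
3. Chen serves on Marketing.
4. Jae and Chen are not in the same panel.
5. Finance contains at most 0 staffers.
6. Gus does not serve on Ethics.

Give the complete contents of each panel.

Ethics = {Jae, Nadia}; Finance = {}; Marketing = {Chen, Gus, Kiri}

From (2): Kiri ∈ Marketing.
From (3): Chen ∈ Marketing.
From (6): Gus ∉ Ethics.
(4): Jae ∉ Marketing.
(5): Finance already has 0, so the rest are out.
Only one panel left: Gus ∈ Marketing.
Only one panel left: Jae ∈ Ethics.
(1) (exactly one): Nadia ∉ Marketing.
Only one panel left: Nadia ∈ Ethics.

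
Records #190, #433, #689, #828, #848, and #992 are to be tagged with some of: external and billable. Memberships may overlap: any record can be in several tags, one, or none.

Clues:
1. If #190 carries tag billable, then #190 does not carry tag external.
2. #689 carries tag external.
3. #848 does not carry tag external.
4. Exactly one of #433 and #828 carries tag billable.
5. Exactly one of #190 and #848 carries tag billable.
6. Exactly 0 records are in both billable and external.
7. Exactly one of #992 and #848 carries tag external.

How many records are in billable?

2

From (2): #689 ∈ external.
From (3): #848 ∉ external.
(7) (exactly one): #992 ∈ external.
Suppose #689 ∈ billable: no assignment then satisfies all the clues, so #689 ∉ billable.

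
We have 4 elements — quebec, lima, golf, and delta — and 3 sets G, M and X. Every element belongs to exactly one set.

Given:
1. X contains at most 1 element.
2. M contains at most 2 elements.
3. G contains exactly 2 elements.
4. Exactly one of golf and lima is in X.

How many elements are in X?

1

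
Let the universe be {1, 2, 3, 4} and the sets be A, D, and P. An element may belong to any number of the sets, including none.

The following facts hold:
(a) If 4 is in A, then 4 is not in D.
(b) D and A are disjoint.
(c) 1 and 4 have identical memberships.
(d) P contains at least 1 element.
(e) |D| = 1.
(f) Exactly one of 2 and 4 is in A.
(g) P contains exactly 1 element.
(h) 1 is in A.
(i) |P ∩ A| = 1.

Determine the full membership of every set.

A = {1, 3, 4}; D = {2}; P = {3}

From (h): 1 ∈ A.
(b) (disjoint): 1 ∉ D.
(c): 4 matches 1: 4 ∈ A.
(c): 4 matches 1: 4 ∉ D.
(f) (exactly one): 2 ∉ A.
Suppose 1 ∈ P: no assignment then satisfies all the clues, so 1 ∉ P.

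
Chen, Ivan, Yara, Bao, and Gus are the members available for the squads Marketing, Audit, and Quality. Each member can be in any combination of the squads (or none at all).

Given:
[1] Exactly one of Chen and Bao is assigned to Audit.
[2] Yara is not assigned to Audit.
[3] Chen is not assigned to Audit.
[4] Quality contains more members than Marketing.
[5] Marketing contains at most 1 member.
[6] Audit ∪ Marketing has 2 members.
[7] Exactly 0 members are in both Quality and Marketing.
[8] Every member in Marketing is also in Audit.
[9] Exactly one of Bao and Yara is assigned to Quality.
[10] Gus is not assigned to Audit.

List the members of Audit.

Audit = {Bao, Ivan}

From (2): Yara ∉ Audit.
From (3): Chen ∉ Audit.
From (10): Gus ∉ Audit.
(1) (exactly one): Bao ∈ Audit.
(8) contrapositive: Chen ∉ Marketing.
(8) contrapositive: Yara ∉ Marketing.
(8) contrapositive: Gus ∉ Marketing.
Suppose Ivan ∉ Audit: no assignment then satisfies all the clues, so Ivan ∈ Audit.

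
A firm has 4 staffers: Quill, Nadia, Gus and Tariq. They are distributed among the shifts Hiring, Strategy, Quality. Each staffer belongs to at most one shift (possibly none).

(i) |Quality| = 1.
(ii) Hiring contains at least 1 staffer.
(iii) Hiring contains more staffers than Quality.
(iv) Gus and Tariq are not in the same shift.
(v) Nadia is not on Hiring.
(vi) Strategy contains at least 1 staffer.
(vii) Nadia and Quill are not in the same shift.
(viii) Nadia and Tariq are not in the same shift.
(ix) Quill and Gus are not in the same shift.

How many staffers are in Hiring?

2

From (v): Nadia ∉ Hiring.
Suppose Quill ∉ Hiring: no assignment then satisfies all the clues, so Quill ∈ Hiring.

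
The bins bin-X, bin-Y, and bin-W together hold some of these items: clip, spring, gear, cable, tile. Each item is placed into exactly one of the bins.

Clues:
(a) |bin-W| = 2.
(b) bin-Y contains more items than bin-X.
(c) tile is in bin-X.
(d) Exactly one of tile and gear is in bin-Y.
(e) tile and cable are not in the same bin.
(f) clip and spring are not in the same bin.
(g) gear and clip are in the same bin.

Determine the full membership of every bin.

From (c): tile ∈ bin-X.
(d) (exactly one): gear ∈ bin-Y.
(e): cable ∉ bin-X.
(g): clip matches gear: clip ∉ bin-X.
(g): clip matches gear: clip ∈ bin-Y.
(a): only 2 candidates remain for bin-W, so all are in.

bin-X = {tile}; bin-Y = {clip, gear}; bin-W = {cable, spring}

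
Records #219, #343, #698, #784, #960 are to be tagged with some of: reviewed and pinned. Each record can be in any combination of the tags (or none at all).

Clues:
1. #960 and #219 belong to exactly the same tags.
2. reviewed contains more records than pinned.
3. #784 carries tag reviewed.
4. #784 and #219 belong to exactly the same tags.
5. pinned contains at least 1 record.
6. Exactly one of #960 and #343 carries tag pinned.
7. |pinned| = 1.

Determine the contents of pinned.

pinned = {#343}

From (3): #784 ∈ reviewed.
(4): #219 matches #784: #219 ∈ reviewed.
(1): #960 matches #219: #960 ∈ reviewed.
Suppose #219 ∈ pinned: no assignment then satisfies all the clues, so #219 ∉ pinned.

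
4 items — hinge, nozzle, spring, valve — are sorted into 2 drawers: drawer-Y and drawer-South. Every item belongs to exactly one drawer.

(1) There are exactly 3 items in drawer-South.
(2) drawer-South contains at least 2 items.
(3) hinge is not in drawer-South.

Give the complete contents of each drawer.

drawer-Y = {hinge}; drawer-South = {nozzle, spring, valve}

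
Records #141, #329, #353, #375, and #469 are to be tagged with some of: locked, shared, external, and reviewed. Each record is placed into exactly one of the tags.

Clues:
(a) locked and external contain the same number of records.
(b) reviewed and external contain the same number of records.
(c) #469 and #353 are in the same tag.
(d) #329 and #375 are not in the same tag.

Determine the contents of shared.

shared = {#353, #469}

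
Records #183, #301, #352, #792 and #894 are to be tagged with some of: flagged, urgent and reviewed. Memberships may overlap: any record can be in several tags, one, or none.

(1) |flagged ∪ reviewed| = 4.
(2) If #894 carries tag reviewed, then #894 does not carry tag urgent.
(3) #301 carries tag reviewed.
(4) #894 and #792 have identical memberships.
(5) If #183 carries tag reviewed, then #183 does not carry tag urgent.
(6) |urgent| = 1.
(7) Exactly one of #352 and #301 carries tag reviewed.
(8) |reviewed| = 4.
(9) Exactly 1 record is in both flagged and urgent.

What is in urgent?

From (3): #301 ∈ reviewed.
(7) (exactly one): #352 ∉ reviewed.
(8): only 4 candidates remain for reviewed, so all are in.
(2): #894 ∉ urgent.
(4): #792 matches #894: #792 ∉ urgent.
(5): #183 ∉ urgent.
Suppose #301 ∉ urgent: no assignment then satisfies all the clues, so #301 ∈ urgent.

urgent = {#301}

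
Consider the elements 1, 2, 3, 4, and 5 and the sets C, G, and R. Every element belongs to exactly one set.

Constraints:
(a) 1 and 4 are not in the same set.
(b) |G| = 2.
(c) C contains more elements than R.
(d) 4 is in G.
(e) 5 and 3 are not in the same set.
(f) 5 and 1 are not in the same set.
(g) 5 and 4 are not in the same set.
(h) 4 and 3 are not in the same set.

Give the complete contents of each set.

C = {1, 3}; G = {2, 4}; R = {5}

From (d): 4 ∈ G.
(a): 1 ∉ G.
(g): 5 ∉ G.
(h): 3 ∉ G.
(b): only 2 candidates remain for G, so all are in.
Suppose 1 ∉ C: no assignment then satisfies all the clues, so 1 ∈ C.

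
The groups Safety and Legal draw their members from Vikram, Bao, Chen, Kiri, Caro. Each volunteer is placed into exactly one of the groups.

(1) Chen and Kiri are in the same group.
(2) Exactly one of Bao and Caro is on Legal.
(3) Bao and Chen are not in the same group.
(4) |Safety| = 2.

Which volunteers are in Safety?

Safety = {Bao, Vikram}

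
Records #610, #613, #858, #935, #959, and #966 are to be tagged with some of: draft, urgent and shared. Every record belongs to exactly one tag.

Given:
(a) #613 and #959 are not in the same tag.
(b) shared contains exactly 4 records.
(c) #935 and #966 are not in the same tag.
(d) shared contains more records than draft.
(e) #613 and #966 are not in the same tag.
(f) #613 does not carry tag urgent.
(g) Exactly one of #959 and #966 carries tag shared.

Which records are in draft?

From (f): #613 ∉ urgent.
Suppose #610 ∈ draft: no assignment then satisfies all the clues, so #610 ∉ draft.

draft = {#613}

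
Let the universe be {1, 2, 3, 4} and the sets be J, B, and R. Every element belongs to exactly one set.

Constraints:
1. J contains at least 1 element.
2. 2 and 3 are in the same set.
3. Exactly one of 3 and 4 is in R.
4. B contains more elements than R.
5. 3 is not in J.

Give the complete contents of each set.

J = {1}; B = {2, 3}; R = {4}

From (5): 3 ∉ J.
(2): 2 matches 3: 2 ∉ J.
Suppose 1 ∉ J: no assignment then satisfies all the clues, so 1 ∈ J.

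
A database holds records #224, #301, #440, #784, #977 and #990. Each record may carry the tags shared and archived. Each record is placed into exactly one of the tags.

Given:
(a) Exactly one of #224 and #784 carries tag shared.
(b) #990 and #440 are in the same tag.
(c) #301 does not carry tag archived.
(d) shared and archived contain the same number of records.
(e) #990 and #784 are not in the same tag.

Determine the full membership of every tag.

shared = {#301, #784, #977}; archived = {#224, #440, #990}

From (c): #301 ∉ archived.
Only one tag left: #301 ∈ shared.
Suppose #224 ∈ shared: no assignment then satisfies all the clues, so #224 ∉ shared.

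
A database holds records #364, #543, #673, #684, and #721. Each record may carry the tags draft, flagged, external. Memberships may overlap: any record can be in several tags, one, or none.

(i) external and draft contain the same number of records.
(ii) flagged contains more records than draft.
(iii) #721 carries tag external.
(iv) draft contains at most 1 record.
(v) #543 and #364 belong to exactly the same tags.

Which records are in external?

external = {#721}

From (iii): #721 ∈ external.
Suppose #364 ∈ external: no assignment then satisfies all the clues, so #364 ∉ external.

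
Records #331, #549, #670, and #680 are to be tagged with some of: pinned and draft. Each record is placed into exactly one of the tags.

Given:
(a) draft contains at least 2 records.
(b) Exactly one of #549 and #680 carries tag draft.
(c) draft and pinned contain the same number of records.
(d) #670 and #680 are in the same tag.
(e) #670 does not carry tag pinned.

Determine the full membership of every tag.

From (e): #670 ∉ pinned.
(d): #680 matches #670: #680 ∉ pinned.
Only one tag left: #670 ∈ draft.
Only one tag left: #680 ∈ draft.
(b) (exactly one): #549 ∉ draft.
Only one tag left: #549 ∈ pinned.
Suppose #331 ∉ pinned: no assignment then satisfies all the clues, so #331 ∈ pinned.

pinned = {#331, #549}; draft = {#670, #680}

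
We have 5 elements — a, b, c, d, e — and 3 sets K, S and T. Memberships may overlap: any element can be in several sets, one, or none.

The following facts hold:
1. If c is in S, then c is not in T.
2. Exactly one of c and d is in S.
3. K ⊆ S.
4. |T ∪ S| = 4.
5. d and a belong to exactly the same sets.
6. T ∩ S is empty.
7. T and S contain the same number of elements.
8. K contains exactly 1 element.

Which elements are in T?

T = {a, d}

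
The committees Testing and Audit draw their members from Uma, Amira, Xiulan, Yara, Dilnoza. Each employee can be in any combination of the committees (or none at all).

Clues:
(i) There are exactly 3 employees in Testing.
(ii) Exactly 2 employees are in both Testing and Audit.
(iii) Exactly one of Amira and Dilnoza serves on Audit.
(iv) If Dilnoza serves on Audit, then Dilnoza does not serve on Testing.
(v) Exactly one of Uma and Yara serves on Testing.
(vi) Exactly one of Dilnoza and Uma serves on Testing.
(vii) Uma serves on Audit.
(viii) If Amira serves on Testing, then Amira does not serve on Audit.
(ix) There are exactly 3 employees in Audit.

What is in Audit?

Audit = {Dilnoza, Uma, Xiulan}

From (vii): Uma ∈ Audit.
Suppose Amira ∈ Audit: no assignment then satisfies all the clues, so Amira ∉ Audit.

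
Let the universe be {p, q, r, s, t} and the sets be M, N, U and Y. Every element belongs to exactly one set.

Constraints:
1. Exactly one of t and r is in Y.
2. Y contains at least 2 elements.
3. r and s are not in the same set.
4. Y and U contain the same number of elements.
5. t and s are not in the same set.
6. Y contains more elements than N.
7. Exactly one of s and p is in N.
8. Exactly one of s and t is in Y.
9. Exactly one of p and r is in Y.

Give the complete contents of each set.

M = {}; N = {s}; U = {q, r}; Y = {p, t}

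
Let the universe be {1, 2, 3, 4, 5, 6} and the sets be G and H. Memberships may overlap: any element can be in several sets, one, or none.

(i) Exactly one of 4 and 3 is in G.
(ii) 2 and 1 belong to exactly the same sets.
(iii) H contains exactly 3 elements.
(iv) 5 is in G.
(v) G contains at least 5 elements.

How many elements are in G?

5

From (iv): 5 ∈ G.
Suppose 1 ∉ G: no assignment then satisfies all the clues, so 1 ∈ G.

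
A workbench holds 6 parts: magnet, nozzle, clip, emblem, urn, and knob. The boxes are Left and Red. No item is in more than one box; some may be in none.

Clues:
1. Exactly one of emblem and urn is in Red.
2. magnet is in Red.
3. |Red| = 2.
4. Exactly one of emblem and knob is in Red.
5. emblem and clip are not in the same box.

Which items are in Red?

Red = {emblem, magnet}

From (2): magnet ∈ Red.
Suppose nozzle ∈ Red: no assignment then satisfies all the clues, so nozzle ∉ Red.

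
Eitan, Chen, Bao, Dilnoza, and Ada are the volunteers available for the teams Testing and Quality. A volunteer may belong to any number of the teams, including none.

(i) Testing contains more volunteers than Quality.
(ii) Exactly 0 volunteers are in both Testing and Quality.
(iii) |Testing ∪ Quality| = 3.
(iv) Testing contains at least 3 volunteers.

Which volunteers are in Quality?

Quality = {}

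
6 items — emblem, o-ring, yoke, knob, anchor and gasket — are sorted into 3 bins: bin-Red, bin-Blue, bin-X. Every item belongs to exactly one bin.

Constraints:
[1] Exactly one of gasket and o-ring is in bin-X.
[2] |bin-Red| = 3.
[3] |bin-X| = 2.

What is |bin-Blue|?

1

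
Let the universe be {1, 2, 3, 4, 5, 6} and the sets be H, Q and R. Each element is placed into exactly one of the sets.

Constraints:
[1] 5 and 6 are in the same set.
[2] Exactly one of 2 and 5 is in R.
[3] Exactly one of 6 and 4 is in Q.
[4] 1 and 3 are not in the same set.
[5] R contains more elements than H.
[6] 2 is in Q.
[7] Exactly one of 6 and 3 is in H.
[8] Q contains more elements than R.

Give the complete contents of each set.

H = {3}; Q = {1, 2, 4}; R = {5, 6}

From (6): 2 ∈ Q.
(2) (exactly one): 5 ∈ R.
(1): 6 matches 5: 6 ∉ H.
(1): 6 matches 5: 6 ∉ Q.
(1): 6 matches 5: 6 ∈ R.
(3) (exactly one): 4 ∈ Q.
(7) (exactly one): 3 ∈ H.
(4): 1 ∉ H.
Suppose 1 ∉ Q: no assignment then satisfies all the clues, so 1 ∈ Q.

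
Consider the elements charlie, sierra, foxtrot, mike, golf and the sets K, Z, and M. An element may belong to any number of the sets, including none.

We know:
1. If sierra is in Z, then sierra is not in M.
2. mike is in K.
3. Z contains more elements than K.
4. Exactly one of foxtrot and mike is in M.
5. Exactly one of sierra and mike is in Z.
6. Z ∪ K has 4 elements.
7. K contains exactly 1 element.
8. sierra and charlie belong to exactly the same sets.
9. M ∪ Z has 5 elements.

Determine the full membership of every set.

From (2): mike ∈ K.
(7): K already has 1, so the rest are out.
Suppose charlie ∉ Z: no assignment then satisfies all the clues, so charlie ∈ Z.

K = {mike}; Z = {charlie, foxtrot, sierra}; M = {golf, mike}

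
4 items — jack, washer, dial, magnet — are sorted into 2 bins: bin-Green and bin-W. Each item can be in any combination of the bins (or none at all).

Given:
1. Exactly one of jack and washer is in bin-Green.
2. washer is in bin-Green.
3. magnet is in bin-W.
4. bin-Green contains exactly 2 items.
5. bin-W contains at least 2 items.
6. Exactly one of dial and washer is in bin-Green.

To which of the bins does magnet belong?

From (2): washer ∈ bin-Green.
From (3): magnet ∈ bin-W.
(1) (exactly one): jack ∉ bin-Green.
(6) (exactly one): dial ∉ bin-Green.
(4): only 2 candidates remain for bin-Green, so all are in.

magnet: bin-Green, bin-W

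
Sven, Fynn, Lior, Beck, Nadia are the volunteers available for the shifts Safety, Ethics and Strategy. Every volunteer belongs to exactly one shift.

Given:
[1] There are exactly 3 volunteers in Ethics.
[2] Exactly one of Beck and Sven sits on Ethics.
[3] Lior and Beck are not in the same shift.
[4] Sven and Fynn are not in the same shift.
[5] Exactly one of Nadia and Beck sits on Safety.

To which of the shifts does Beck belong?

Beck: Safety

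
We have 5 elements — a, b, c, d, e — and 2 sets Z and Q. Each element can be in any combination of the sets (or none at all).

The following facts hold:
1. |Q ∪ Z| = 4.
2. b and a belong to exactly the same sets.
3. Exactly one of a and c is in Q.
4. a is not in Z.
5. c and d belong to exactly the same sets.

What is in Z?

Z = {c, d}

From (4): a ∉ Z.
(2): b matches a: b ∉ Z.
Suppose c ∉ Z: no assignment then satisfies all the clues, so c ∈ Z.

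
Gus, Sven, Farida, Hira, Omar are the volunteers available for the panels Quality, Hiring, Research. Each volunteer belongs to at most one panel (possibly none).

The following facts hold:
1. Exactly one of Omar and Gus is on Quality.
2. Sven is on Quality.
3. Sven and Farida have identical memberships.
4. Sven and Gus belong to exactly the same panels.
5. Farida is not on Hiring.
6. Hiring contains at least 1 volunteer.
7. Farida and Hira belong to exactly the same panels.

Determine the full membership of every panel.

From (2): Sven ∈ Quality.
From (5): Farida ∉ Hiring.
(3): Farida matches Sven: Farida ∈ Quality.
(4): Gus matches Sven: Gus ∈ Quality.
(7): Hira matches Farida: Hira ∈ Quality.
(1) (exactly one): Omar ∉ Quality.
(6): only 1 candidates remain for Hiring, so all are in.

Quality = {Farida, Gus, Hira, Sven}; Hiring = {Omar}; Research = {}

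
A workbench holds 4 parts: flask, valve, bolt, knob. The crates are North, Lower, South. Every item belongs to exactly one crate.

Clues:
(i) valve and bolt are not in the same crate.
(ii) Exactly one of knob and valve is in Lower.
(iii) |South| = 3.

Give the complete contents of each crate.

North = {}; Lower = {valve}; South = {bolt, flask, knob}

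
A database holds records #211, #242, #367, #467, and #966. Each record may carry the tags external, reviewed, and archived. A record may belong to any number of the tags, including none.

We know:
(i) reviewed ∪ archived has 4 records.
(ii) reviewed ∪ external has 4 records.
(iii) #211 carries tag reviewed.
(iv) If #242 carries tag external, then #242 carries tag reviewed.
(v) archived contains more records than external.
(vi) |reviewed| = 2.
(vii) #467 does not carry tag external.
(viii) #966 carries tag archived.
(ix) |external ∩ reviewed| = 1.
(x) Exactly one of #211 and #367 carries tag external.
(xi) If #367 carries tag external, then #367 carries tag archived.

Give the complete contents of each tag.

external = {#242, #367, #966}; reviewed = {#211, #242}; archived = {#211, #242, #367, #966}

From (iii): #211 ∈ reviewed.
From (vii): #467 ∉ external.
From (viii): #966 ∈ archived.
Suppose #211 ∈ external: no assignment then satisfies all the clues, so #211 ∉ external.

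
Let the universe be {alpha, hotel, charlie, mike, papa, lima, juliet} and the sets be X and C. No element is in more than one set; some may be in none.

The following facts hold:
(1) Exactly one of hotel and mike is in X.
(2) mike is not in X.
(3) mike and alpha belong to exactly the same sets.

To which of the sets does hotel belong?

From (2): mike ∉ X.
(1) (exactly one): hotel ∈ X.
(3): alpha matches mike: alpha ∉ X.

hotel: X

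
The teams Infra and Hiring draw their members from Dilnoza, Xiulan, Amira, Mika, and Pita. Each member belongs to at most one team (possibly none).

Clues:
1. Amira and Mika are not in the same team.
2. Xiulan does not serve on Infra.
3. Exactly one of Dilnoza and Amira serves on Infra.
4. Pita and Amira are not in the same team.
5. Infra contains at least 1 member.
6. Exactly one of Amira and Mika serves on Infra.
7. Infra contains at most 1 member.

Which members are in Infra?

Infra = {Amira}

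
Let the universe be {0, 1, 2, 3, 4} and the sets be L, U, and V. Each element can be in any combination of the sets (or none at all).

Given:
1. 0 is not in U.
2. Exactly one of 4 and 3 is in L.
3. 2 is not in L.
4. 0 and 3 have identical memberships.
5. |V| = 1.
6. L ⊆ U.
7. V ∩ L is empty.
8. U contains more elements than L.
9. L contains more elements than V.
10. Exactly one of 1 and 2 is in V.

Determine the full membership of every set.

From (1): 0 ∉ U.
From (3): 2 ∉ L.
(4): 3 matches 0: 3 ∉ U.
(6) contrapositive: 0 ∉ L.
(6) contrapositive: 3 ∉ L.
(2) (exactly one): 4 ∈ L.
(6) with 4 ∈ L: 4 ∈ U.
(7) (disjoint): 4 ∉ V.
Suppose 0 ∈ V: no assignment then satisfies all the clues, so 0 ∉ V.

L = {1, 4}; U = {1, 2, 4}; V = {2}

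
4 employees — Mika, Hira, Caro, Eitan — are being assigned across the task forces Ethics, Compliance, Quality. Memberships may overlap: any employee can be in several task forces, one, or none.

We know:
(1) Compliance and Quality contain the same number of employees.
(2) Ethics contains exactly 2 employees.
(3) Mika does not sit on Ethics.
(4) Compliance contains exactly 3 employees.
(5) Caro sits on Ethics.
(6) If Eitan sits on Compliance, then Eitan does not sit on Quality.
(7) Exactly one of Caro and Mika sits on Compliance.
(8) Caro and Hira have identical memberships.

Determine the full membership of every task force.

Ethics = {Caro, Hira}; Compliance = {Caro, Eitan, Hira}; Quality = {Caro, Hira, Mika}

From (3): Mika ∉ Ethics.
From (5): Caro ∈ Ethics.
(8): Hira matches Caro: Hira ∈ Ethics.
(2): Ethics already has 2, so the rest are out.
Suppose Mika ∈ Compliance: no assignment then satisfies all the clues, so Mika ∉ Compliance.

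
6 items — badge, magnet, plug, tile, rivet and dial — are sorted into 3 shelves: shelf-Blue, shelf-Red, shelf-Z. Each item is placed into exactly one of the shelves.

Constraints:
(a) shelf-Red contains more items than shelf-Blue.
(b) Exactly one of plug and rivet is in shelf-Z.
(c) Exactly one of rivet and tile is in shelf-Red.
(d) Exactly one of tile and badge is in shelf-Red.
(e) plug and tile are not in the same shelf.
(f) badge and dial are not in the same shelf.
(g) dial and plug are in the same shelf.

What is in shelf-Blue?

shelf-Blue = {tile}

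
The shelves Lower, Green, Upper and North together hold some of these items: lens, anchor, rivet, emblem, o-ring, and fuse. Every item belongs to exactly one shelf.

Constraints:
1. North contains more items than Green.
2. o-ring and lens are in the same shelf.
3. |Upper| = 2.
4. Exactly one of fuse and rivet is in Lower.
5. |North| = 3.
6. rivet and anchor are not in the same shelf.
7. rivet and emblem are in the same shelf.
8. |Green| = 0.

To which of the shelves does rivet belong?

rivet: Upper

(8): Green already has 0, so the rest are out.
Suppose rivet ∈ Lower: no assignment then satisfies all the clues, so rivet ∉ Lower.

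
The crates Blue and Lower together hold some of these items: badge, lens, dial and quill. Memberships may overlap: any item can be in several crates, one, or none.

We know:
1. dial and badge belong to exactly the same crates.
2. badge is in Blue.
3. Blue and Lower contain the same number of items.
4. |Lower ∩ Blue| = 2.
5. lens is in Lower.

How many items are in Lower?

3

From (2): badge ∈ Blue.
From (5): lens ∈ Lower.
(1): dial matches badge: dial ∈ Blue.
Suppose badge ∉ Lower: no assignment then satisfies all the clues, so badge ∈ Lower.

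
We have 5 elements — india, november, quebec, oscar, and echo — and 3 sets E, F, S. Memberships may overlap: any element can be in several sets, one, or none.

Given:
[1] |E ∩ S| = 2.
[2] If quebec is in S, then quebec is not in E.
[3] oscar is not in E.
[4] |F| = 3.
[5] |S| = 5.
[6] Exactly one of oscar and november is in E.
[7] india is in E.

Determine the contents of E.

From (3): oscar ∉ E.
From (7): india ∈ E.
(5): only 5 candidates remain for S, so all are in.
(6) (exactly one): november ∈ E.
(2): quebec ∉ E.
Suppose echo ∈ E: no assignment then satisfies all the clues, so echo ∉ E.

E = {india, november}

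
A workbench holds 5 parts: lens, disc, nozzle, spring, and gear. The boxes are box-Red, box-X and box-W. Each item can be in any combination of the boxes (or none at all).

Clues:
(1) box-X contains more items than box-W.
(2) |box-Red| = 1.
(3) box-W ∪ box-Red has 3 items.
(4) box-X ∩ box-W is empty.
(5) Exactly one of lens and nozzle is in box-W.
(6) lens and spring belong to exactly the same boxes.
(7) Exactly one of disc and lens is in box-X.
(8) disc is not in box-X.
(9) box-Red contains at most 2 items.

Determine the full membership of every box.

From (8): disc ∉ box-X.
(7) (exactly one): lens ∈ box-X.
(4) (disjoint): lens ∉ box-W.
(5) (exactly one): nozzle ∈ box-W.
(6): spring matches lens: spring ∈ box-X.
(6): spring matches lens: spring ∉ box-W.
(4) (disjoint): nozzle ∉ box-X.
Suppose lens ∈ box-Red: no assignment then satisfies all the clues, so lens ∉ box-Red.

box-Red = {gear}; box-X = {gear, lens, spring}; box-W = {disc, nozzle}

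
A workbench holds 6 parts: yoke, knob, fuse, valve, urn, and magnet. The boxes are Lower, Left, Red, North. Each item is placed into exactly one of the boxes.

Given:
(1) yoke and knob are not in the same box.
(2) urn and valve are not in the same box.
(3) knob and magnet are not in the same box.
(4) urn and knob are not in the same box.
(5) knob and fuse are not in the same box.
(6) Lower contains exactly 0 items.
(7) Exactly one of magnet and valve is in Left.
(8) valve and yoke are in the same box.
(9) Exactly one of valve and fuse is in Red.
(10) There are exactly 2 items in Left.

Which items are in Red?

Red = {fuse, magnet, urn}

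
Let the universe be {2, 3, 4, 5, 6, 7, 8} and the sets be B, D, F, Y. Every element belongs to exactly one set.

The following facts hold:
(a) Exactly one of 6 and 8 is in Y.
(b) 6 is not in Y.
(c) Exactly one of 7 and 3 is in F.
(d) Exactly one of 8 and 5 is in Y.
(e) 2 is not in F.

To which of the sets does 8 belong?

8: Y

From (b): 6 ∉ Y.
From (e): 2 ∉ F.
(a) (exactly one): 8 ∈ Y.
(d) (exactly one): 5 ∉ Y.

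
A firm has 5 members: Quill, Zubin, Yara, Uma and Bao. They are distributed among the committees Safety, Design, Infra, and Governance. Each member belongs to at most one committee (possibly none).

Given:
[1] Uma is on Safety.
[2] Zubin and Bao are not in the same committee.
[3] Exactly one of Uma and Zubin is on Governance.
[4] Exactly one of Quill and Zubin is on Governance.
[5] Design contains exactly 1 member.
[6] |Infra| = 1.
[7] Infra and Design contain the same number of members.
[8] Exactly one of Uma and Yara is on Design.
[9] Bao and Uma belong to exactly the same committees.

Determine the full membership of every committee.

From (1): Uma ∈ Safety.
(3) (exactly one): Zubin ∈ Governance.
(4) (exactly one): Quill ∉ Governance.
(8) (exactly one): Yara ∈ Design.
(9): Bao matches Uma: Bao ∈ Safety.
(5): Design already has 1, so the rest are out.
(6): only 1 candidates remain for Infra, so all are in.

Safety = {Bao, Uma}; Design = {Yara}; Infra = {Quill}; Governance = {Zubin}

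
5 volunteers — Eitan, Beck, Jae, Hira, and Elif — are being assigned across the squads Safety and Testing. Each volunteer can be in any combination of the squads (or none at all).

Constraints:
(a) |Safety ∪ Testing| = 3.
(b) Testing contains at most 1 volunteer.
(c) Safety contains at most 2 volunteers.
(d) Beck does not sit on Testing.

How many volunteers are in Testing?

1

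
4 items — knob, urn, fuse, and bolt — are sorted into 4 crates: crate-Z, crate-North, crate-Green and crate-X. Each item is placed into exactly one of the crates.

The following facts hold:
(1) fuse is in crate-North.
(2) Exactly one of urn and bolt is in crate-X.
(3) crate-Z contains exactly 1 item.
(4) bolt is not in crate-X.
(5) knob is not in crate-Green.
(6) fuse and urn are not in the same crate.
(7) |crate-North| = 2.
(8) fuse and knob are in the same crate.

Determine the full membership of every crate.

From (1): fuse ∈ crate-North.
From (4): bolt ∉ crate-X.
From (5): knob ∉ crate-Green.
(2) (exactly one): urn ∈ crate-X.
(8): knob matches fuse: knob ∉ crate-Z.
(8): knob matches fuse: knob ∈ crate-North.
(3): only 1 candidates remain for crate-Z, so all are in.

crate-Z = {bolt}; crate-North = {fuse, knob}; crate-Green = {}; crate-X = {urn}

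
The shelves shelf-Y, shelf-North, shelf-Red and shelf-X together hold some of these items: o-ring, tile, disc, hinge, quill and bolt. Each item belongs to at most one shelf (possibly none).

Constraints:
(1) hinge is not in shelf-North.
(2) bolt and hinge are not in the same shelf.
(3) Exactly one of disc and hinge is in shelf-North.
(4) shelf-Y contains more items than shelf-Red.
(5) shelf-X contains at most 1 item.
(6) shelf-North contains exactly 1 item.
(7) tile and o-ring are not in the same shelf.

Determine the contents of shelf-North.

shelf-North = {disc}

From (1): hinge ∉ shelf-North.
(3) (exactly one): disc ∈ shelf-North.
(6): shelf-North already has 1, so the rest are out.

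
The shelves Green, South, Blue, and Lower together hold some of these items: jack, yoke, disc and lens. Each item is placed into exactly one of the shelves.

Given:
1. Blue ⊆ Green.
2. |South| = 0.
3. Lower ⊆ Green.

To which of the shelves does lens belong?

(2): South already has 0, so the rest are out.
Suppose lens ∉ Green: no assignment then satisfies all the clues, so lens ∈ Green.

lens: Green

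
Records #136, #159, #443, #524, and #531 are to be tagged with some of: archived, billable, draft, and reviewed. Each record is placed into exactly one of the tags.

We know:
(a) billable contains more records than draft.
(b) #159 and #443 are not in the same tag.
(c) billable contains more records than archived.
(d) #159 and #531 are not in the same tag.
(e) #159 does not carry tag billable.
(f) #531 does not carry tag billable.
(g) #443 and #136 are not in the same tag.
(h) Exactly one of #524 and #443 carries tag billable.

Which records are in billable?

billable = {#136, #524}

From (e): #159 ∉ billable.
From (f): #531 ∉ billable.
Suppose #136 ∉ billable: no assignment then satisfies all the clues, so #136 ∈ billable.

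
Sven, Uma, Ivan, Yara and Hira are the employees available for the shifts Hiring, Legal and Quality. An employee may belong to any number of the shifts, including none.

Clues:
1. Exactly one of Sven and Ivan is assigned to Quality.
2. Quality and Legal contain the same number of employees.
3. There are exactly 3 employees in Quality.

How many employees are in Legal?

3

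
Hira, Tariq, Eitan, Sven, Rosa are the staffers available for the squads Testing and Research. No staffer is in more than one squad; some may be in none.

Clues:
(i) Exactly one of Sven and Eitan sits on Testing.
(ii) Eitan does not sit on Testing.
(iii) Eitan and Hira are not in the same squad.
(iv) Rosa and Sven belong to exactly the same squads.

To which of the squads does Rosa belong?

From (ii): Eitan ∉ Testing.
(i) (exactly one): Sven ∈ Testing.
(iv): Rosa matches Sven: Rosa ∈ Testing.

Rosa: Testing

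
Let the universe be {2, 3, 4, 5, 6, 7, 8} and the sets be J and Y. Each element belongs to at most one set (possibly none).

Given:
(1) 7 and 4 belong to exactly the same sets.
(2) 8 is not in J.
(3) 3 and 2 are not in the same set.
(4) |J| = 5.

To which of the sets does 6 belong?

From (2): 8 ∉ J.
Suppose 6 ∉ J: no assignment then satisfies all the clues, so 6 ∈ J.

6: J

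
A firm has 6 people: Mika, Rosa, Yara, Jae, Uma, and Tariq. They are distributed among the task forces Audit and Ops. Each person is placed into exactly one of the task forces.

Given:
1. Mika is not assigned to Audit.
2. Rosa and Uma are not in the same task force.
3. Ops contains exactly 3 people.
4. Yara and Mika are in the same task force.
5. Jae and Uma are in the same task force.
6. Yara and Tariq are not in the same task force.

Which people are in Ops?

Ops = {Mika, Rosa, Yara}

From (1): Mika ∉ Audit.
(4): Yara matches Mika: Yara ∉ Audit.
Only one task force left: Mika ∈ Ops.
Only one task force left: Yara ∈ Ops.
(6): Tariq ∉ Ops.
Only one task force left: Tariq ∈ Audit.
Suppose Rosa ∉ Ops: no assignment then satisfies all the clues, so Rosa ∈ Ops.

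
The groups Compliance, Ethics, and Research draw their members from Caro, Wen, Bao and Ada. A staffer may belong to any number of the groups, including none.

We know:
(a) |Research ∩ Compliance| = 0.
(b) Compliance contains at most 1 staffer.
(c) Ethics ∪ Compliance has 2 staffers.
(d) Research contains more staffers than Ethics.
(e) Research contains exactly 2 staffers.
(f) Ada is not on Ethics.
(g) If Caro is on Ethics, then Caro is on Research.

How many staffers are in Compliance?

1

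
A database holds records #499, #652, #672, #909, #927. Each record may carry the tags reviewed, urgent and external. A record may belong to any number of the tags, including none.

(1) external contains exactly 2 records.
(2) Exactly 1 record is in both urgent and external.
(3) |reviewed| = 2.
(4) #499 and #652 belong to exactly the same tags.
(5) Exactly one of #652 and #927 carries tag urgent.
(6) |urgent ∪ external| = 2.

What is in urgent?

urgent = {#927}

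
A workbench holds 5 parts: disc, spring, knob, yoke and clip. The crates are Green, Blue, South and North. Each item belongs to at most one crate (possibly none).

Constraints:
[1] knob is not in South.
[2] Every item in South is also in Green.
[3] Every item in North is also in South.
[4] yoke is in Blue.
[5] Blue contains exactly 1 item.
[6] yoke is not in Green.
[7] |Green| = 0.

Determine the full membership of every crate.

From (1): knob ∉ South.
From (4): yoke ∈ Blue.
(3) contrapositive: knob ∉ North.
(5): Blue already has 1, so the rest are out.
(7): Green already has 0, so the rest are out.
(2) contrapositive: disc ∉ South.
(2) contrapositive: spring ∉ South.
(2) contrapositive: clip ∉ South.
(3) contrapositive: disc ∉ North.
(3) contrapositive: spring ∉ North.
(3) contrapositive: clip ∉ North.

Green = {}; Blue = {yoke}; South = {}; North = {}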